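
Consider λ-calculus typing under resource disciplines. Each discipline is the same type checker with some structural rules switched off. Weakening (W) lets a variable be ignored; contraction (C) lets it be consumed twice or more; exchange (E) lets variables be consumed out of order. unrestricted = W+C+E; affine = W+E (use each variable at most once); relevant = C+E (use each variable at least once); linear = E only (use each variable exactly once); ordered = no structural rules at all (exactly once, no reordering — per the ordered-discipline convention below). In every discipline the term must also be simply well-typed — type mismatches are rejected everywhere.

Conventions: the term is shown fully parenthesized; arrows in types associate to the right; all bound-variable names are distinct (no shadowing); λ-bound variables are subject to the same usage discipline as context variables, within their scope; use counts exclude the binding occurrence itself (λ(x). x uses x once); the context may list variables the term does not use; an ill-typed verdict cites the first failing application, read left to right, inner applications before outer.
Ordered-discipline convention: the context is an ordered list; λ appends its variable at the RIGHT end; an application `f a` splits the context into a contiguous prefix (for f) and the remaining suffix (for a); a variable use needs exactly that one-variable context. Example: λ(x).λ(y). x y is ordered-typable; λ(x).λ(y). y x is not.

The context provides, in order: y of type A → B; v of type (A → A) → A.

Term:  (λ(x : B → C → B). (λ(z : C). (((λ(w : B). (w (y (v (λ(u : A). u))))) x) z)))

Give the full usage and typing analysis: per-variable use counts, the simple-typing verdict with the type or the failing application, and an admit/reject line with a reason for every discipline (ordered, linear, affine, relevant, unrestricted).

use counts: y: 1×, v: 1×, x [bound]: 1×, z [bound]: 1×, w [bound]: 1×, u [bound]: 1×
uses in reading order: w, y, v, u, x, z
typing: ill-typed: applying a non-function (B)
ordered: ✗, not simply typable
linear: ✗, fails simple typing
affine: ✗, a type mismatch blocks all five
relevant: ✗, the type mismatch rejects it
unrestricted: ✗, not simply typable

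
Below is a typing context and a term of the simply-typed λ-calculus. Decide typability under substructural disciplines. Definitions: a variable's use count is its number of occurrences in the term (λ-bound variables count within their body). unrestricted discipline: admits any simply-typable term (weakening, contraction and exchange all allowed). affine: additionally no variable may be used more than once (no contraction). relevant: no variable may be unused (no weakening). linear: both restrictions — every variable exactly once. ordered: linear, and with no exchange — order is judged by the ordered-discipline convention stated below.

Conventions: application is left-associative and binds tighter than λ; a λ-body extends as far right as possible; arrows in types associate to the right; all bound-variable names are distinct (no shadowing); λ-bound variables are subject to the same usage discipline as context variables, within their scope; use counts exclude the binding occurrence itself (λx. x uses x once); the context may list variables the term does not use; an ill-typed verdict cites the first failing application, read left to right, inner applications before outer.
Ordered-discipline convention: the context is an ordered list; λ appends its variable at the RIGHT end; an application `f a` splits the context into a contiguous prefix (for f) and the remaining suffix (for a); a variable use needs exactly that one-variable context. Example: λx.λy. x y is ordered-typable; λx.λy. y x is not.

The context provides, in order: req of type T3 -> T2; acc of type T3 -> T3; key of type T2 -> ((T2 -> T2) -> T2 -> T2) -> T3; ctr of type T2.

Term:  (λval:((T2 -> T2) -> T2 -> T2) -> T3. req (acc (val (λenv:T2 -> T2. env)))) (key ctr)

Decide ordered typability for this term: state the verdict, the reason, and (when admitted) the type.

yes — req, acc, key, ctr, val, env: once each, no exchange needed; term : T2
usage: req=1, acc=1, key=1, ctr=1, val (λ-bound)=1, env (λ-bound)=1
order of uses: req, acc, val, env, key, ctr
typing: well-typed — term : T2
per-discipline verdicts: ordered ✓ | linear ✓ | affine ✓ | relevant ✓ | unrestricted ✓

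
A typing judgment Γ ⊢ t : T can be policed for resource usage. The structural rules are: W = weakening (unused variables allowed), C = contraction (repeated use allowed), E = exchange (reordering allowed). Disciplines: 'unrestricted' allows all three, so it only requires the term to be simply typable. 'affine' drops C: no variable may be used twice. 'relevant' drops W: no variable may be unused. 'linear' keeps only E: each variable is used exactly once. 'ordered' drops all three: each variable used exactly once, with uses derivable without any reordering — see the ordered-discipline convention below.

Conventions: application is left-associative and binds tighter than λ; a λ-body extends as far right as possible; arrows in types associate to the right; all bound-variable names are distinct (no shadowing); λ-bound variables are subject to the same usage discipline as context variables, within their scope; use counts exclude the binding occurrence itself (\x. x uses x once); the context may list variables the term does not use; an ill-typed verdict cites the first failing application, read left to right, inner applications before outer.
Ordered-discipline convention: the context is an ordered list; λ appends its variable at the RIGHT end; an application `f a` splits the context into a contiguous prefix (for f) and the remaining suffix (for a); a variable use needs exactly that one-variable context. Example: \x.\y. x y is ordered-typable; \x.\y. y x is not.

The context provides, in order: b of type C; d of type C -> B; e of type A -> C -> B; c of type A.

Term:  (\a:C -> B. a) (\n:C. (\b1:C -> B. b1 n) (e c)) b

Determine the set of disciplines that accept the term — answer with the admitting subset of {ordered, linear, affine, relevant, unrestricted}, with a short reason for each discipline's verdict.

admitting disciplines: affine, unrestricted
use counts: b=1; d=0; e=1; c=1; a (λ-bound)=1; n (λ-bound)=1; b1 (λ-bound)=1
uses in reading order: a, b1, n, e, c, b
typing: well-typed — term : B
ordered ✗ (d never used (weakening))
linear ✗ (d never used (weakening))
affine ✓ (no duplicate uses among b, d, e, c, a, n, b1)
relevant ✗ (d never used (weakening))
unrestricted ✓ (well-typed at B; no restrictions here)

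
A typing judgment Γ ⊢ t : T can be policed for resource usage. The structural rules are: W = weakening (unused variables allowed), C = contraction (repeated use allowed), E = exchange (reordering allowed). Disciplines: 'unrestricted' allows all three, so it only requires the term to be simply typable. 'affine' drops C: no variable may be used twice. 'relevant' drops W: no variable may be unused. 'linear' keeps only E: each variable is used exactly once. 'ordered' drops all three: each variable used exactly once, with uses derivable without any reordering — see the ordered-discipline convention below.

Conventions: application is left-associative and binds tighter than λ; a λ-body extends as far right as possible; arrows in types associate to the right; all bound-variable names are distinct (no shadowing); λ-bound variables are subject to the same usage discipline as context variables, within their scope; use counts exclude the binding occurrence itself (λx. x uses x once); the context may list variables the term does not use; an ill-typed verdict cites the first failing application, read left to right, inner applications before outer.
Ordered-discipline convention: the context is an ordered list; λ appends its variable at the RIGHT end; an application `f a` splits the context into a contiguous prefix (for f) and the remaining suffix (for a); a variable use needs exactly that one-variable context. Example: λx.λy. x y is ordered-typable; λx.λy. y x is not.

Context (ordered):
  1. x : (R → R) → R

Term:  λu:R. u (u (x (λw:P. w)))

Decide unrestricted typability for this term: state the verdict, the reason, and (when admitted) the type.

no — fails simple typing
use counts: x=1; u (bound)=2; w (bound)=1
use order (left to right): u, u, x, w
typing: ill-typed: argument of type P → P where R → R is required
per-discipline verdicts: ordered ✗; linear ✗; affine ✗; relevant ✗; unrestricted ✗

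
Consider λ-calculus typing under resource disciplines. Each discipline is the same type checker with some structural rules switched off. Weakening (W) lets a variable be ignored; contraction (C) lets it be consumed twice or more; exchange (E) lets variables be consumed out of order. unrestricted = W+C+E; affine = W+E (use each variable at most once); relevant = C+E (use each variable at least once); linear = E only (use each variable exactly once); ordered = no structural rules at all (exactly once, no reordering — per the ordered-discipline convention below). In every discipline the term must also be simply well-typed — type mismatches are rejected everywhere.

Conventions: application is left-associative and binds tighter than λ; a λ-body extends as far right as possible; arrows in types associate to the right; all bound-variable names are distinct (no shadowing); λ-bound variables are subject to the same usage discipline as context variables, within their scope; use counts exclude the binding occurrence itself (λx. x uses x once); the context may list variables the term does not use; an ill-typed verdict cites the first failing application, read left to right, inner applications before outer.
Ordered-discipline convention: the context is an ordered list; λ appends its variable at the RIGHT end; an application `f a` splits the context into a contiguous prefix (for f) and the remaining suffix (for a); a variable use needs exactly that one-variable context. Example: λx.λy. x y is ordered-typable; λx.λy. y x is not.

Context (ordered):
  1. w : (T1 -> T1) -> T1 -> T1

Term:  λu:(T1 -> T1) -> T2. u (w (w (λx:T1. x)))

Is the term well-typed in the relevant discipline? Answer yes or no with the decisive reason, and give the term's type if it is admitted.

yes — every one of w, u, x appears; term : ((T1 -> T1) -> T2) -> T2
use counts: w: 2; u [bound]: 1; x [bound]: 1
left-to-right use order: u, w, w, x
typing: well-typed at ((T1 -> T1) -> T2) -> T2
all disciplines: ordered ✗; linear ✗; affine ✗; relevant ✓; unrestricted ✓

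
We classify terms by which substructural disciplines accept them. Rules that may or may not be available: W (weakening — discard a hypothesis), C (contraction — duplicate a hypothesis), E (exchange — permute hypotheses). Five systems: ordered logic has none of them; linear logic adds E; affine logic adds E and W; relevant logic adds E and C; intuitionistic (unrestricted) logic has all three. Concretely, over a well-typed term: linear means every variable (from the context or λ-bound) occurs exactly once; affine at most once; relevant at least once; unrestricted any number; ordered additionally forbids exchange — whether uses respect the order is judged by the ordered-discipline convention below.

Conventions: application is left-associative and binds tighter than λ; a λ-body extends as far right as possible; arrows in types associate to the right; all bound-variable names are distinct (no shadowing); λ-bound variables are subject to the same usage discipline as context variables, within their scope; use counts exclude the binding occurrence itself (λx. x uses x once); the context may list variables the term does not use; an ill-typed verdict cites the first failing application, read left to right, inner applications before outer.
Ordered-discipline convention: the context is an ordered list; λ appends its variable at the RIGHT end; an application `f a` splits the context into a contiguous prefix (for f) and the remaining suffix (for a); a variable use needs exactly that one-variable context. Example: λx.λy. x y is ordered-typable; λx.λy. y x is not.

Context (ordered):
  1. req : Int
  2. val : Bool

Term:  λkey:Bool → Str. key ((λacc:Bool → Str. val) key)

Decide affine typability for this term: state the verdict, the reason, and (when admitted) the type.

no — needs contraction — key ×2
counts: req: 0×; val: 1×; key (λ-bound): 2×; acc (λ-bound): 0×
left-to-right use order: key, val, key
typing: the term checks, with type (Bool → Str) → Str
summary: ordered ✗ | linear ✗ | affine ✗ | relevant ✗ | unrestricted ✓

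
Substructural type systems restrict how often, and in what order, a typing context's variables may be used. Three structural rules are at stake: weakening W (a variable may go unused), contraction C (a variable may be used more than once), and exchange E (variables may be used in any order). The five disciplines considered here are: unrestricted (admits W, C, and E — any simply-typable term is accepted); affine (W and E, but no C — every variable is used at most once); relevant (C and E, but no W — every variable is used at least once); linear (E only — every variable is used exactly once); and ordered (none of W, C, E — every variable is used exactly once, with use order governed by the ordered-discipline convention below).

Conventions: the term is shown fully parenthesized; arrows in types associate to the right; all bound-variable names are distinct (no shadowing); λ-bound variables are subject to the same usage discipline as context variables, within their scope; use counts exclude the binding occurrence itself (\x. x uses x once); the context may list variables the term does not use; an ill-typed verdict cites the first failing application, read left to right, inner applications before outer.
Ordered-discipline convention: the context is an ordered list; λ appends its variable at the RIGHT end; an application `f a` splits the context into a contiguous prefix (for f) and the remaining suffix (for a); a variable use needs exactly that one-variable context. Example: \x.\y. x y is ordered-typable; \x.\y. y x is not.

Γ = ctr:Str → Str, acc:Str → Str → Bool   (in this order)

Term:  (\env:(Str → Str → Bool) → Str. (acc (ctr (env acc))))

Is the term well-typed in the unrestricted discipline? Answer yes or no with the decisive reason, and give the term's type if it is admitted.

yes — simply typable at ((Str → Str → Bool) → Str) → Str → Bool; W, C, E all held; term : ((Str → Str → Bool) → Str) → Str → Bool
variable uses: ctr: 1; acc: 2; env (bound): 1
order of uses: acc, ctr, env, acc
typing: the term checks, with type ((Str → Str → Bool) → Str) → Str → Bool
all disciplines: ordered ✗ | linear ✗ | affine ✗ | relevant ✓ | unrestricted ✓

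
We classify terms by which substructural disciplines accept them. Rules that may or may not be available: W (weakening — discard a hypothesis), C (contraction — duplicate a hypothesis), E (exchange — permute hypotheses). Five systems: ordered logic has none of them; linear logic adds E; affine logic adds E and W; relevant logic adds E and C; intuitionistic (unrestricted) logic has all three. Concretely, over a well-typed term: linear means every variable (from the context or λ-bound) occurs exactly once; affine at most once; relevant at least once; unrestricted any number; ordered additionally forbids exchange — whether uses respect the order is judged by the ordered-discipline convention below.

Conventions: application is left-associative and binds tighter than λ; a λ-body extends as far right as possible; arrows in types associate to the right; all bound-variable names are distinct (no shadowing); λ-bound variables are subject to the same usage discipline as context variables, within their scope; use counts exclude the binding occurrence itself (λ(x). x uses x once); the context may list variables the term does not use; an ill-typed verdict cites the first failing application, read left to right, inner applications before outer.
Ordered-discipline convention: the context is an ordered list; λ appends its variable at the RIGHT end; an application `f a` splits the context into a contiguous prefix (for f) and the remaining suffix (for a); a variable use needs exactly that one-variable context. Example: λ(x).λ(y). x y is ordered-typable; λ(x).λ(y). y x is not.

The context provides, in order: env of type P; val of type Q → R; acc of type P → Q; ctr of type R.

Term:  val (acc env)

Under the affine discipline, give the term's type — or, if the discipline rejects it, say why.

term : R
counts: env: 1; val: 1; acc: 1; ctr: 0
uses in reading order: val, acc, env
typing: the term checks, with type R
all disciplines: ordered ✗, linear ✗, affine ✓, relevant ✗, unrestricted ✓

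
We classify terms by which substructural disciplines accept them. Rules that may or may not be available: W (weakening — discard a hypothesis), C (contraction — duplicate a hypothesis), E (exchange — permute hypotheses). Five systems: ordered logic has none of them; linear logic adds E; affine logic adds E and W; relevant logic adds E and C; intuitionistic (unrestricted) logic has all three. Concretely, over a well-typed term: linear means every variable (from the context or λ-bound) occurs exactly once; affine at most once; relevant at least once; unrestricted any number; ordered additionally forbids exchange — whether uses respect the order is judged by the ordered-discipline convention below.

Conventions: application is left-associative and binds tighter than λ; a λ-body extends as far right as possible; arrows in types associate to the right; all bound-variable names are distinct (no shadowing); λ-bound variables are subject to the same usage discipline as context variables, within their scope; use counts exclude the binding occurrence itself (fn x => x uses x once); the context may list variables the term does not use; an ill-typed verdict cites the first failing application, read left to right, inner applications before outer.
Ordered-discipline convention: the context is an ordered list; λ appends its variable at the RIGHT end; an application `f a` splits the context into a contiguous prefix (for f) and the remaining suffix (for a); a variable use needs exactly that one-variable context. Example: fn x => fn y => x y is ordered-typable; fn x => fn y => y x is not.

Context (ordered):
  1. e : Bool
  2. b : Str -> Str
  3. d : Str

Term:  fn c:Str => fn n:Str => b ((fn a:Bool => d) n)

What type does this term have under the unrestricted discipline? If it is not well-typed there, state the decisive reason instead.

not well-typed under unrestricted — fails simple typing
variable uses: e: 0; b: 1; d: 1; c [bound]: 0; n [bound]: 1; a [bound]: 0
use order (left to right): b, d, n
typing: ill-typed: argument of type Str where Bool is required
across the five disciplines: ordered ✗ | linear ✗ | affine ✗ | relevant ✗ | unrestricted ✗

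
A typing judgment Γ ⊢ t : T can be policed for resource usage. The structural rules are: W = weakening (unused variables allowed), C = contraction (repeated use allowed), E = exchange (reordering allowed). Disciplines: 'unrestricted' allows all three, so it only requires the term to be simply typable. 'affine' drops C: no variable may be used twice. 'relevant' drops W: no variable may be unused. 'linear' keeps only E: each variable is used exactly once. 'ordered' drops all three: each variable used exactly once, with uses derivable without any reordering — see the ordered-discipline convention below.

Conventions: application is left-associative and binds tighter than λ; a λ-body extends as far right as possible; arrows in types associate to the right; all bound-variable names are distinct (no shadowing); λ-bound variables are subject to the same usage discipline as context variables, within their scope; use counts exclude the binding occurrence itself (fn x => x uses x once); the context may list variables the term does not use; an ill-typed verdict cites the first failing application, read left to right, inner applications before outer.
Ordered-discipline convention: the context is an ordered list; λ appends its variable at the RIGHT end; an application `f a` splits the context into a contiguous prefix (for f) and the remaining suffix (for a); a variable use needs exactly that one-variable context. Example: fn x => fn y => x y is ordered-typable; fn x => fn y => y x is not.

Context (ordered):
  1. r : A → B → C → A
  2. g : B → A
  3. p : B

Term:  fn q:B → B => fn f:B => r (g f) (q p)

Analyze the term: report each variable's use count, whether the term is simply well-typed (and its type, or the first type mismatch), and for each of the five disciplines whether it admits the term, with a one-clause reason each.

use counts: r: 1, g: 1, p: 1, q (bound): 1, f (bound): 1
use order (left to right): r, g, f, q, p
typing: well-typed at (B → B) → B → C → A
ordered ✗ (use order r, g, f, q, p needs exchange)
linear ✓ (exactly-once usage across r, g, p, q, f)
affine ✓ (none of r, g, p, q, f used more than once)
relevant ✓ (at least one use each (r, g, p, q, f))
unrestricted ✓ (typability at (B → B) → B → C → A is all that's needed)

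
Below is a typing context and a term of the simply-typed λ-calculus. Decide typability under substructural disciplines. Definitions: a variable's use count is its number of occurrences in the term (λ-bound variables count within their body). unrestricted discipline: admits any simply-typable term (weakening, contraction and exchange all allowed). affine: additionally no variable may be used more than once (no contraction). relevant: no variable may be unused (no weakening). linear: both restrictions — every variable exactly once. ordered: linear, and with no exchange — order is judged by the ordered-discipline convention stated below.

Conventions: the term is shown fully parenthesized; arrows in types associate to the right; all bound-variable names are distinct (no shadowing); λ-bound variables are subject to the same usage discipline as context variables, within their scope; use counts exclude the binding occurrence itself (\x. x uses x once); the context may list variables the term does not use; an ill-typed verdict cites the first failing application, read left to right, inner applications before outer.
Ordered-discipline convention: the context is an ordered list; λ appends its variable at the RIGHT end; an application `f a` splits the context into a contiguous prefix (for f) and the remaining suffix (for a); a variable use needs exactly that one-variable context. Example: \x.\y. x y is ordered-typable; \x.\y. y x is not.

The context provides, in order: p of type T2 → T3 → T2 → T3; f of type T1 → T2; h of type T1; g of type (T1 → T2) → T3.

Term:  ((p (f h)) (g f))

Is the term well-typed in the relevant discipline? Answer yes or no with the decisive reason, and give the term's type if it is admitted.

yes — none of p, f, h, g goes unused; term : T2 → T3
usage: p ×1, f ×2, h ×1, g ×1
uses in reading order: p, f, h, g, f
typing: well-typed at T2 → T3
per-discipline verdicts: ordered ✗ | linear ✗ | affine ✗ | relevant ✓ | unrestricted ✓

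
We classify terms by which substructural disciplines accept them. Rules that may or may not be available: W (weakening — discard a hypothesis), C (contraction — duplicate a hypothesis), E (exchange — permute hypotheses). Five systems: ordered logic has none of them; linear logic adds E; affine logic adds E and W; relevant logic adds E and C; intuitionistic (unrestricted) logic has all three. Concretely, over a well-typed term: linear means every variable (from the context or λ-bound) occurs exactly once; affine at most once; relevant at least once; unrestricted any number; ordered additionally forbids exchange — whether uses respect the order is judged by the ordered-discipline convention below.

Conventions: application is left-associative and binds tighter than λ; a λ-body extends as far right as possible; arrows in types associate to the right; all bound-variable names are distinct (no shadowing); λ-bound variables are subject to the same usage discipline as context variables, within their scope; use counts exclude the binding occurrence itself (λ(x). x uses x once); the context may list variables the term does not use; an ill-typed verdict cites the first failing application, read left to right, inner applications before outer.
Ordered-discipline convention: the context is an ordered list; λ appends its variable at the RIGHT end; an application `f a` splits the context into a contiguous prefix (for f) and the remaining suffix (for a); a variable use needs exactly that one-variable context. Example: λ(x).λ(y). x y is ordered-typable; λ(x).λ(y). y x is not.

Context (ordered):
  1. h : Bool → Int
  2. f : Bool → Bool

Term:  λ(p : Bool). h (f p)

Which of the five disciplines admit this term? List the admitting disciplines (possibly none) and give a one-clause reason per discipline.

accepted by: ordered, linear, affine, relevant, unrestricted
use counts: h ×1; f ×1; p (λ-bound) ×1
use order (left to right): h, f, p
typing: well-typed at Bool → Int
ordered: ✓, one use each (h, f, p); ordered split holds
linear: ✓, exactly-once usage across h, f, p
affine: ✓, at most one use each (h, f, p)
relevant: ✓, at least one use each (h, f, p)
unrestricted: ✓, type-checks (Bool → Int) and nothing is barred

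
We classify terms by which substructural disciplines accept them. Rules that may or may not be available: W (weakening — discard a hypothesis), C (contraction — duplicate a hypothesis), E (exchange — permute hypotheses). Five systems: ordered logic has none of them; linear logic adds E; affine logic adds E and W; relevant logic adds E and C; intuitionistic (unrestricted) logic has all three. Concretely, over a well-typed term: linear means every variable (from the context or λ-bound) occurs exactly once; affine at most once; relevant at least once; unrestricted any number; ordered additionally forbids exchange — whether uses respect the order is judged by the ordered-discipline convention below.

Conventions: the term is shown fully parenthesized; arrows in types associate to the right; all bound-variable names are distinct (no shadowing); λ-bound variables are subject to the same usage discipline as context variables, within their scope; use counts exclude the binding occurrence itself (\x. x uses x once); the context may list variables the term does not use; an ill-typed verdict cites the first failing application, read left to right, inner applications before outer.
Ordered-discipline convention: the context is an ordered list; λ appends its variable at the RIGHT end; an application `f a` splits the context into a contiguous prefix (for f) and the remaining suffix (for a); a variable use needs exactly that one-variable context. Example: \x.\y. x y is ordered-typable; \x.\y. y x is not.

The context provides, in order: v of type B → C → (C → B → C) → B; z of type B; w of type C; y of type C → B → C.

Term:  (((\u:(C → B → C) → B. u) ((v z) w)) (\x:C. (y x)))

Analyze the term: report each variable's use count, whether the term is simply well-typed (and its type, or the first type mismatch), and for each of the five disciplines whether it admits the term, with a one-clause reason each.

use counts: v: 1×, z: 1×, w: 1×, y: 1×, u (bound): 1×, x (bound): 1×
uses in reading order: u, v, z, w, y, x
typing: the term checks, with type B
ordered: ✓ — single-use (v, z, w, y, u, x), ordered derivation ok
linear: ✓ — each of v, z, w, y, u, x used exactly once
affine: ✓ — none of v, z, w, y, u, x used more than once
relevant: ✓ — at least one use each (v, z, w, y, u, x)
unrestricted: ✓ — typability at B is all that's needed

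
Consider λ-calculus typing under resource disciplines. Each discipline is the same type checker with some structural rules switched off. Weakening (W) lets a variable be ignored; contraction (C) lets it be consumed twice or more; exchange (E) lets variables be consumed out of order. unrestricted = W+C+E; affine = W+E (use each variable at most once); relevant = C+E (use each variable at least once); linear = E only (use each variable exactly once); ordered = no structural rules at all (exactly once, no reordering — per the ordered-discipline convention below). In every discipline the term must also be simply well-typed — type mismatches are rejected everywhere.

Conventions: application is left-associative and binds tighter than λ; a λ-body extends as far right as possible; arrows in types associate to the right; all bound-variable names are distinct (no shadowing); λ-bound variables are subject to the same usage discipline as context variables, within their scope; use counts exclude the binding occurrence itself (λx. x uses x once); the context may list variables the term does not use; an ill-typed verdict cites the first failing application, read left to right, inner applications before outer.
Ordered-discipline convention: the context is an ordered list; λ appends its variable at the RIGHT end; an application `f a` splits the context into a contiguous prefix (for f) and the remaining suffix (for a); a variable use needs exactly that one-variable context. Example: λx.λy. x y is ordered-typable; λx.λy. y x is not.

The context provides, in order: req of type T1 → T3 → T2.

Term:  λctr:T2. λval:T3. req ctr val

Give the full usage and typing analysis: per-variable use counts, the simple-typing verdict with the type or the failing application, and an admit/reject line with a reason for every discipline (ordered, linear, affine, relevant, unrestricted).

usage: req ×1, ctr (λ-bound) ×1, val (λ-bound) ×1
order of uses: req, ctr, val
typing: ill-typed: a function awaiting T1 gets T2
ordered: ✗, not simply typable
linear: ✗, fails simple typing
affine: ✗, a type mismatch blocks all five
relevant: ✗, the type mismatch rejects it
unrestricted: ✗, not simply typable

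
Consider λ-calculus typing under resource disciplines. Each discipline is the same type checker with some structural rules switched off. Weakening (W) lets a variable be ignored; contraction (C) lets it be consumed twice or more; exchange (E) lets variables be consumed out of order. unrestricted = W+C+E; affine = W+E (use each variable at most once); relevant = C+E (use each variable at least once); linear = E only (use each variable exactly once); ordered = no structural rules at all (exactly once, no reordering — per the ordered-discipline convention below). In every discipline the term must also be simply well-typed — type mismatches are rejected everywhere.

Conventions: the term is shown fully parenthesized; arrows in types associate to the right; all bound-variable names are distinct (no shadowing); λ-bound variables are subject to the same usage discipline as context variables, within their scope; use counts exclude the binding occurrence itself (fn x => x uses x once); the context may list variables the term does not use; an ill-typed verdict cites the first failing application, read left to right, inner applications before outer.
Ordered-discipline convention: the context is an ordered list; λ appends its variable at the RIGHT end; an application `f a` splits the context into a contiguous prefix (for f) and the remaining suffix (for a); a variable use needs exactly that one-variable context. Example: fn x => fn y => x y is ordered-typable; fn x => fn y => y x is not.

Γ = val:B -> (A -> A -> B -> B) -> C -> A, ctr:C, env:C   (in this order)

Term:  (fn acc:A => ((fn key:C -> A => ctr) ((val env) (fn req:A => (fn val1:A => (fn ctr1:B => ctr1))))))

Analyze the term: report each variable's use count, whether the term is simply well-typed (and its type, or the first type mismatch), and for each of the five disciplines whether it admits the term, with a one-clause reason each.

use counts: val=1; ctr=1; env=1; acc [bound]=0; key [bound]=0; req [bound]=0; val1 [bound]=0; ctr1 [bound]=1
order of uses: ctr, val, env, ctr1
typing: ill-typed: argument of type C where B is required
ordered: ✗, a type mismatch blocks all five
linear: ✗, the type mismatch rejects it
affine: ✗, not simply typable
relevant: ✗, fails simple typing
unrestricted: ✗, a type mismatch blocks all five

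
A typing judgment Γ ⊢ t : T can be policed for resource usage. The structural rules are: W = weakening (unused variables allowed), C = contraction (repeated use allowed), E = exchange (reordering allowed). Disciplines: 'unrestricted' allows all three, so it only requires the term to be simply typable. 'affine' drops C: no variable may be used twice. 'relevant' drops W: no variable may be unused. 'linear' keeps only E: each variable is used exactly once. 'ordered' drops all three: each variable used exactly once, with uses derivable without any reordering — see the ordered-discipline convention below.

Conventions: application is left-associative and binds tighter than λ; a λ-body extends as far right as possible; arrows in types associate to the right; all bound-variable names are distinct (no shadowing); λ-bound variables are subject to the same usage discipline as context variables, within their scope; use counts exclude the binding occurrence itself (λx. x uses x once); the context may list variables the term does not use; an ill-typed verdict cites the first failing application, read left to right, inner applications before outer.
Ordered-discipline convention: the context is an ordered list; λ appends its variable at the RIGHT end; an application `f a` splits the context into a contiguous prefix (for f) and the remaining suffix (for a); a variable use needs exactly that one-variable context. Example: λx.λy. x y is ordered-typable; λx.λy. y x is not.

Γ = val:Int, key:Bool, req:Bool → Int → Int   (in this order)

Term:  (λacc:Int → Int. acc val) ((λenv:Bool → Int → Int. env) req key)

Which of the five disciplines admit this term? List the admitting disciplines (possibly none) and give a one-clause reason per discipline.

admitted in: linear, affine, relevant, unrestricted
variable uses: val=1; key=1; req=1; acc (bound)=1; env (bound)=1
order of uses: acc, val, env, req, key
typing: the term checks, with type Int
ordered: ✗, needs exchange: uses follow acc, val, env, req, key
linear: ✓, val, key, req, acc, env: one use apiece
affine: ✓, none of val, key, req, acc, env used more than once
relevant: ✓, at least one use each (val, key, req, acc, env)
unrestricted: ✓, type-checks (Int) and nothing is barred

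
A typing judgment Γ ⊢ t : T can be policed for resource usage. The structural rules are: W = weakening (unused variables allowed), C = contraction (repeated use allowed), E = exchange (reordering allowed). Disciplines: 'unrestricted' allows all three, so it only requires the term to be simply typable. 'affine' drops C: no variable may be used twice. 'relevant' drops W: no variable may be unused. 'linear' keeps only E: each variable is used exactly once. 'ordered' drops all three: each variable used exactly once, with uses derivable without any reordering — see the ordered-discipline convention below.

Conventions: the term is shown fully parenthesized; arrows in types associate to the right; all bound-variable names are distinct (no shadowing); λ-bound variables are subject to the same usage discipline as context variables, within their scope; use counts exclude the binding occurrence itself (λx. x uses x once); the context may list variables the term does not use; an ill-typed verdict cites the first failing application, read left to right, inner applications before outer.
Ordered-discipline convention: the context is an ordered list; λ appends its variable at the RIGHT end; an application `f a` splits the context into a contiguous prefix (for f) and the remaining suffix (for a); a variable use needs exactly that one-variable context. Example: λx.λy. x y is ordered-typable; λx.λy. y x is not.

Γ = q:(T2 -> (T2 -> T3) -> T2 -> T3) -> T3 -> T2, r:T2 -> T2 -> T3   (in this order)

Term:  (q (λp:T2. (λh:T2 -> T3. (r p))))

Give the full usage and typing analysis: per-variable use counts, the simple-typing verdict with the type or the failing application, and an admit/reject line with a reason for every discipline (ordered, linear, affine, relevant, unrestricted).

use counts: q ×1; r ×1; p (bound) ×1; h (bound) ×0
use order (left to right): q, r, p
typing: the term checks, with type T3 -> T2
ordered: ✗ — unused: h — weakening required
linear: ✗ — unused: h — weakening required
affine: ✓ — q, r, p, h: no repeats, contraction unneeded
relevant: ✗ — unused: h — weakening required
unrestricted: ✓ — well-typed at T3 -> T2; no restrictions here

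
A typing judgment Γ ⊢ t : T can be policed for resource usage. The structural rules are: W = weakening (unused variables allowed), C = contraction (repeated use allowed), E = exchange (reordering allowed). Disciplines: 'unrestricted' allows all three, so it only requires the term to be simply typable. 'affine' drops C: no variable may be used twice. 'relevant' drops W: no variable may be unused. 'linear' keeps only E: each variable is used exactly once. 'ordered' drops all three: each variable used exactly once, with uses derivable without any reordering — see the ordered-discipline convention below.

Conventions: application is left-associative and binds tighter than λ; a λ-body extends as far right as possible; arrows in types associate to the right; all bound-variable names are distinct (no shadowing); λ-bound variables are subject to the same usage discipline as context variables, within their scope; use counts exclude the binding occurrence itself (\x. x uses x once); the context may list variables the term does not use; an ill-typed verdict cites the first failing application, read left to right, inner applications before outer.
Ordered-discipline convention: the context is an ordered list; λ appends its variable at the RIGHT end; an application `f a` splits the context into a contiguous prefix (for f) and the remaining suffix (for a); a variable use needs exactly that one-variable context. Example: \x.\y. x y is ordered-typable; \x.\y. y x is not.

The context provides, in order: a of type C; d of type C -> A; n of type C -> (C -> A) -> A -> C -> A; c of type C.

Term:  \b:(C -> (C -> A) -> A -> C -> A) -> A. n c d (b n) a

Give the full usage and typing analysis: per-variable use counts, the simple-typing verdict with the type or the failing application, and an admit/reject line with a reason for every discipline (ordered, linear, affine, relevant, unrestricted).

usage: a: 1, d: 1, n: 2, c: 1, b (bound): 1
left-to-right use order: n, c, d, b, n, a
typing: ✓ — ((C -> (C -> A) -> A -> C -> A) -> A) -> A
ordered: ✗, n ×2 used more than once (contraction)
linear: ✗, n ×2 used more than once (contraction)
affine: ✗, n ×2 used more than once (contraction)
relevant: ✓, at least one use each (a, d, n, c, b)
unrestricted: ✓, type-checks (((C -> (C -> A) -> A -> C -> A) -> A) -> A) and nothing is barred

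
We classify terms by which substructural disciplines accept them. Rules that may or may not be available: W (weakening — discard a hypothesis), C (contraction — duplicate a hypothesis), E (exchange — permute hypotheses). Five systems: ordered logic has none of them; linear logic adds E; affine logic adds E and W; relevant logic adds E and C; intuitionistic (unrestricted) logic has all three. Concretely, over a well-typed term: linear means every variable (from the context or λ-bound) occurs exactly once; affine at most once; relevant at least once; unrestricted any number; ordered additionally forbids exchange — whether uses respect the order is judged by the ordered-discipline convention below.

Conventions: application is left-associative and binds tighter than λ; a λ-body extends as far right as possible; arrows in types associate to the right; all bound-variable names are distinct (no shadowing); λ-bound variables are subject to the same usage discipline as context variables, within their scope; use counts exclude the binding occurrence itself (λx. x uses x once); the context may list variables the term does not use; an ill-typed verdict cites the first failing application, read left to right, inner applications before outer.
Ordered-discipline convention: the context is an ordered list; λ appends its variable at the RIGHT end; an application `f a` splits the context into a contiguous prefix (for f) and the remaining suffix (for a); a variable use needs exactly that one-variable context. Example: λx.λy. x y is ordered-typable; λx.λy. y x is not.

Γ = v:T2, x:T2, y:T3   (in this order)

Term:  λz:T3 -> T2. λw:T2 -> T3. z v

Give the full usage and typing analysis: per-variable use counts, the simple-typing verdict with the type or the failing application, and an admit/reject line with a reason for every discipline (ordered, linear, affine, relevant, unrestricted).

variable uses: v: 1; x: 0; y: 0; z (bound): 1; w (bound): 0
uses in reading order: z, v
typing: ill-typed: an application expects T3 but receives T2
ordered ✗ (not simply typable)
linear ✗ (fails simple typing)
affine ✗ (a type mismatch blocks all five)
relevant ✗ (the type mismatch rejects it)
unrestricted ✗ (not simply typable)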